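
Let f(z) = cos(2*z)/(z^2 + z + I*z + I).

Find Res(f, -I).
(1/2 + I/2)*cosh(2)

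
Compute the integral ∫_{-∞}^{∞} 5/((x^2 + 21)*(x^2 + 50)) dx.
Let f(z) = 5/((z^2 + 21)*(z^2 + 50)). The denominator has no real zeros and deg Q - deg P = 4 ≥ 2, so the integral of f over the upper semicircle |z| = R tends to 0 as R → ∞. Closing the contour in the upper half-plane,
  ∫_{-∞}^{∞} f(x) dx = 2πi · Σ Res(f, z_k)  over the poles with Im z_k > 0.

Zeros of the denominator: z^2 + 50 = 0 gives z = ±5*sqrt(2)*I; z^2 + 21 = 0 gives z = ±sqrt(21)*I.
Upper half-plane: z = 5*sqrt(2)*I, z = sqrt(21)*I (simple).

Each pole is a simple zero of Q(z) = z^4 + 71*z^2 + 1050, so Res(f, z₀) = P(z₀)/Q'(z₀) with P(z) = 5, Q'(z) = 4*z^3 + 142*z:
  Res(f, 5*sqrt(2)*I) = (5)/(-290*sqrt(2)*I) = sqrt(2)*I/116
  Res(f, sqrt(21)*I) = (5)/(58*sqrt(21)*I) = -5*sqrt(21)*I/1218

Sum of residues: I*(-10*sqrt(21) + 21*sqrt(2))/2436
∫_{-∞}^{∞} f(x) dx = 2πi · (I*(-10*sqrt(21) + 21*sqrt(2))/2436) = pi*(-21*sqrt(2) + 10*sqrt(21))/1218

Final answer: pi*(-21*sqrt(2) + 10*sqrt(21))/1218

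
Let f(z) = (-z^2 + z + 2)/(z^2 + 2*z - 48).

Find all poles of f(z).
The singularities of f are the zeros of the denominator. Factoring,
  z^2 + 2*z - 48 = (z - 6)*(z + 8)
so the candidates are z = 6, z = -8.

Check the numerator P(z) = -z^2 + z + 2 at each one:
  P(6) = -28 ≠ 0, so z = 6 is a (simple) pole.
  P(-8) = -70 ≠ 0, so z = -8 is a (simple) pole.

Poles of f: {-8, 6}

Final answer: {-8, 6}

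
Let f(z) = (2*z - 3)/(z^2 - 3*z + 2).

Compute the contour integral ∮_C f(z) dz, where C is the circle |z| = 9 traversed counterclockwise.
By the residue theorem, ∮_C f(z) dz = 2πi · (sum of the residues of f at the poles inside |z| = 9).

The denominator factors as (z - 2)*(z - 1), so the singularities of f are simple poles at z = 2, z = 1.
  |2|² = 4 < 81 = 9², so this pole is inside the contour.
  |1|² = 1 < 81 = 9², so this pole is inside the contour.

With P(z) = 2*z - 3 and Q(z) = z^2 - 3*z + 2, each pole is simple, so Res(f, z₀) = P(z₀)/Q'(z₀) with Q'(z) = 2*z - 3.
  Res(f, 2) = P(2)/Q'(2) = (1)/(1) = 1
  Res(f, 1) = P(1)/Q'(1) = (-1)/(-1) = 1

Sum of residues inside C: 2
∮_C f(z) dz = 2πi · (2) = 4*I*pi

Final answer: 4*I*pi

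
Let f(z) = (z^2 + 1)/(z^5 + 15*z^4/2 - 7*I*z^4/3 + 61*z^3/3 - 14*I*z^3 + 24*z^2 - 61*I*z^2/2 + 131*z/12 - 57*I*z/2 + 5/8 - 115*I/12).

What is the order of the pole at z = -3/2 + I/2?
Factor the denominator:
  z^5 + 15*z^4/2 - 7*I*z^4/3 + 61*z^3/3 - 14*I*z^3 + 24*z^2 - 61*I*z^2/2 + 131*z/12 - 57*I*z/2 + 5/8 - 115*I/12 = (z + 3/2 - I/2)^4*(z + 3/2 - I/3)

The numerator P(z) = z^2 + 1 has P(-3/2 + I/2) = 3 - 3*I/2 ≠ 0, so no factor of (z + 3/2 - I/2) cancels.
Near z = -3/2 + I/2 we can therefore write f(z) = g(z)/(z + 3/2 - I/2)^4 with g analytic at -3/2 + I/2 and g(-3/2 + I/2) ≠ 0 (g is the numerator divided by the remaining denominator factors).

Hence z = -3/2 + I/2 is a pole of order 4.

Final answer: 4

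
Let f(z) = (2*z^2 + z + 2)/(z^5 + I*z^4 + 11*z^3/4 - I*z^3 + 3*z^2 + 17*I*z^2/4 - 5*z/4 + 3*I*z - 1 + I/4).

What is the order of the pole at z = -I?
Factor the denominator:
  z^5 + I*z^4 + 11*z^3/4 - I*z^3 + 3*z^2 + 17*I*z^2/4 - 5*z/4 + 3*I*z - 1 + I/4 = (z + I)^3*(z - 1/2 - 2*I)*(z + 1/2)

The numerator P(z) = 2*z^2 + z + 2 has P(-I) = -I ≠ 0, so no factor of (z + I) cancels.
Near z = -I we can therefore write f(z) = g(z)/(z + I)^3 with g analytic at -I and g(-I) ≠ 0 (g is the numerator divided by the remaining denominator factors).

Hence z = -I is a pole of order 3.

Final answer: 3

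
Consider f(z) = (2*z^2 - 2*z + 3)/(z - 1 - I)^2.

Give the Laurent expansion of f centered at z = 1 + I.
Put w = z - (1 + I), i.e. z = w + 1 + I. The denominator is w^2, so it suffices to rewrite the numerator in powers of w.

P(z) = 2*z^2 - 2*z + 3
P(w + 1 + I) = 1 + 2*I + (2 + 4*I)*w + 2*w^2

Dividing each term by w^2:
  f = (1 + 2*I)/w^2 + (2 + 4*I)/w + 2

Substituting back w = z - 1 - I:
  f(z) = (1 + 2*I)/(z - 1 - I)^2 + (2 + 4*I)/(z - 1 - I) + 2

The series is finite because the numerator is a polynomial; the negative powers form the principal part, and the coefficient of 1/(z - 1 - I) gives Res(f, 1 + I) = 2 + 4*I.

Final answer: (1 + 2*I)/(z - 1 - I)^2 + (2 + 4*I)/(z - 1 - I) + 2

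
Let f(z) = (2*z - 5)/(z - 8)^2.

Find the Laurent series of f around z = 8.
11/(z - 8)^2 + 2/(z - 8)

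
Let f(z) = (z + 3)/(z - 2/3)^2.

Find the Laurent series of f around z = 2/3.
Put w = z - (2/3), i.e. z = w + 2/3. The denominator is w^2, so it suffices to rewrite the numerator in powers of w.

P(z) = z + 3
P(w + 2/3) = 11/3 + w

Dividing each term by w^2:
  f = 11/(3*w^2) + 1/w

Substituting back w = z - 2/3:
  f(z) = 11/(3*(z - 2/3)^2) + 1/(z - 2/3)

The series is finite because the numerator is a polynomial; the negative powers form the principal part, and the coefficient of 1/(z - 2/3) gives Res(f, 2/3) = 1.

Final answer: 11/(3*(z - 2/3)^2) + 1/(z - 2/3)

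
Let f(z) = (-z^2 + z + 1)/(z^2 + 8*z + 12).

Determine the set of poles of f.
The singularities of f are the zeros of the denominator. Factoring,
  z^2 + 8*z + 12 = (z + 2)*(z + 6)
so the candidates are z = -2, z = -6.

Check the numerator P(z) = -z^2 + z + 1 at each one:
  P(-2) = -5 ≠ 0, so z = -2 is a (simple) pole.
  P(-6) = -41 ≠ 0, so z = -6 is a (simple) pole.

Poles of f: {-6, -2}

Final answer: {-6, -2}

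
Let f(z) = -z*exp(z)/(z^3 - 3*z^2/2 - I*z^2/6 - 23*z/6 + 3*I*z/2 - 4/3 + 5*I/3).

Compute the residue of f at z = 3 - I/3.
Write f(z) = P(z)/Q(z) with P(z) = -z*exp(z) and Q(z) = z^3 - 3*z^2/2 - I*z^2/6 - 23*z/6 + 3*I*z/2 - 4/3 + 5*I/3.
The denominator factors as Q(z) = (z - 3 + I/3)*(z + 1/2 - I/2)*(z + 1), so z = 3 - I/3 is a simple zero of Q and P is analytic there; z = 3 - I/3 is therefore a simple pole and
  Res(f, z₀) = P(z₀)/Q'(z₀).

Q'(z) = 3*z^2 - 3*z - I*z/3 - 23/6 + 3*I/2, so Q'(3 - I/3) = 247/18 - 9*I/2.
P(3 - I/3) = (-3 + I/3)*exp(3 - I/3).

Res(f, 3 - I/3) = ((-3 + I/3)*exp(3 - I/3))/(247/18 - 9*I/2) = (-6912/33785 - 1446*I/33785)*exp(3 - I/3)

Final answer: (-6912/33785 - 1446*I/33785)*exp(3 - I/3)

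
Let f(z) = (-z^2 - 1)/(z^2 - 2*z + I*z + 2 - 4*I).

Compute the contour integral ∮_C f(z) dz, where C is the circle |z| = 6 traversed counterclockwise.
By the residue theorem, ∮_C f(z) dz = 2πi · (sum of the residues of f at the poles inside |z| = 6).

The denominator factors as (z + 2*I)*(z - 2 - I), so the singularities of f are simple poles at z = -2*I, z = 2 + I.
  |-2*I|² = 4 < 36 = 6², so this pole is inside the contour.
  |2 + I|² = 5 < 36 = 6², so this pole is inside the contour.

With P(z) = -z^2 - 1 and Q(z) = z^2 - 2*z + I*z + 2 - 4*I, each pole is simple, so Res(f, z₀) = P(z₀)/Q'(z₀) with Q'(z) = 2*z - 2 + I.
  Res(f, -2*I) = P(-2*I)/Q'(-2*I) = (3)/(-2 - 3*I) = -6/13 + 9*I/13
  Res(f, 2 + I) = P(2 + I)/Q'(2 + I) = (-4 - 4*I)/(2 + 3*I) = -20/13 + 4*I/13

Sum of residues inside C: -2 + I
∮_C f(z) dz = 2πi · (-2 + I) = pi*(-2 - 4*I)

Final answer: pi*(-2 - 4*I)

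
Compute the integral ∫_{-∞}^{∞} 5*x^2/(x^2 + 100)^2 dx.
pi/4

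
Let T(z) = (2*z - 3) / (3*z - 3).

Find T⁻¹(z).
Set w = T(z) = (2*z - 3) / (3*z - 3) and solve for z:
  w*(3*z - 3) = 2*z - 3
  -3*w + z*(3*w - 2) + 3 = 0
  z*(3*w - 2) = 3*w - 3
  z = (3 - 3*w)/(2 - 3*w)
Renaming the variable, T⁻¹(z) = (-3*z + 3)/(-3*z + 2) = (3*z - 3)/(3*z - 2).
(Check: ad - bc = 3 ≠ 0, so T is invertible.)

Final answer: (3*z - 3)/(3*z - 2)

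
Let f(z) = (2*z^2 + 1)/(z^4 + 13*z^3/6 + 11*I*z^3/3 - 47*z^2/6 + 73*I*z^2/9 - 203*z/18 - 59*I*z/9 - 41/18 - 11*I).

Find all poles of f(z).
{-3 - 2*I/3, -1, 1/3 - 2*I, 3/2 - I}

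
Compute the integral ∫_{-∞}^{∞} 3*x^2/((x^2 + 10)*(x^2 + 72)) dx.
Let f(z) = 3*z^2/((z^2 + 10)*(z^2 + 72)). The denominator has no real zeros and deg Q - deg P = 2 ≥ 2, so the integral of f over the upper semicircle |z| = R tends to 0 as R → ∞. Closing the contour in the upper half-plane,
  ∫_{-∞}^{∞} f(x) dx = 2πi · Σ Res(f, z_k)  over the poles with Im z_k > 0.

Zeros of the denominator: z^2 + 72 = 0 gives z = ±6*sqrt(2)*I; z^2 + 10 = 0 gives z = ±sqrt(10)*I.
Upper half-plane: z = sqrt(10)*I, z = 6*sqrt(2)*I (simple).

Each pole is a simple zero of Q(z) = z^4 + 82*z^2 + 720, so Res(f, z₀) = P(z₀)/Q'(z₀) with P(z) = 3*z^2, Q'(z) = 4*z^3 + 164*z:
  Res(f, sqrt(10)*I) = (-30)/(124*sqrt(10)*I) = 3*sqrt(10)*I/124
  Res(f, 6*sqrt(2)*I) = (-216)/(-744*sqrt(2)*I) = -9*sqrt(2)*I/62

Sum of residues: 3*I*(-6*sqrt(2) + sqrt(10))/124
∫_{-∞}^{∞} f(x) dx = 2πi · (3*I*(-6*sqrt(2) + sqrt(10))/124) = 3*pi*(-sqrt(10) + 6*sqrt(2))/62

Final answer: 3*pi*(-sqrt(10) + 6*sqrt(2))/62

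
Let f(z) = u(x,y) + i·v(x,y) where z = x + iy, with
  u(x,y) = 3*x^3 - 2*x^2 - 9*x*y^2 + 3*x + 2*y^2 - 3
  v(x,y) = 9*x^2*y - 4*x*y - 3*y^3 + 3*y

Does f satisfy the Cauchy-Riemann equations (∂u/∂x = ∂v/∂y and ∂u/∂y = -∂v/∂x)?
∂u/∂x = 9*x^2 - 4*x - 9*y^2 + 3
∂v/∂y = 9*x^2 - 4*x - 9*y^2 + 3
∂u/∂y = -18*x*y + 4*y
∂v/∂x = 18*x*y - 4*y
∂u/∂x = ∂v/∂y and ∂u/∂y = -∂v/∂x hold identically; f is analytic.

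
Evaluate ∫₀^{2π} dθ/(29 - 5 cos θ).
sqrt(51)*pi/102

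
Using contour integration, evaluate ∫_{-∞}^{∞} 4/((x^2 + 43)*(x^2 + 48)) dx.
Let f(z) = 4/((z^2 + 43)*(z^2 + 48)). The denominator has no real zeros and deg Q - deg P = 4 ≥ 2, so the integral of f over the upper semicircle |z| = R tends to 0 as R → ∞. Closing the contour in the upper half-plane,
  ∫_{-∞}^{∞} f(x) dx = 2πi · Σ Res(f, z_k)  over the poles with Im z_k > 0.

Zeros of the denominator: z^2 + 48 = 0 gives z = ±4*sqrt(3)*I; z^2 + 43 = 0 gives z = ±sqrt(43)*I.
Upper half-plane: z = 4*sqrt(3)*I, z = sqrt(43)*I (simple).

Each pole is a simple zero of Q(z) = z^4 + 91*z^2 + 2064, so Res(f, z₀) = P(z₀)/Q'(z₀) with P(z) = 4, Q'(z) = 4*z^3 + 182*z:
  Res(f, 4*sqrt(3)*I) = (4)/(-40*sqrt(3)*I) = sqrt(3)*I/30
  Res(f, sqrt(43)*I) = (4)/(10*sqrt(43)*I) = -2*sqrt(43)*I/215

Sum of residues: I*(-12*sqrt(43) + 43*sqrt(3))/1290
∫_{-∞}^{∞} f(x) dx = 2πi · (I*(-12*sqrt(43) + 43*sqrt(3))/1290) = pi*(-43*sqrt(3) + 12*sqrt(43))/645

Final answer: pi*(-43*sqrt(3) + 12*sqrt(43))/645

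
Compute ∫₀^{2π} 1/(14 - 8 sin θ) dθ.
sqrt(33)*pi/33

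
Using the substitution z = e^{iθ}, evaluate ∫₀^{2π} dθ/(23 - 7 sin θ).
Call the integral J. The integrand is 2π-periodic and we integrate over a full period, so shifting θ does not change the value (θ → θ + π/2 turns sin θ into cos θ; θ → θ + π flips the sign of the trig term). Hence
  J = ∫₀^{2π} dθ/(23 + 7 cos θ).
Put z = e^{iθ}: then cos θ = (z + 1/z)/2, dθ = dz/(iz), and z runs once counterclockwise around |z| = 1:
  J = ∮_{|z|=1} 1/(23 + 7*(z + 1/z)/2) · dz/(iz) = (2/i) ∮_{|z|=1} dz/(7*z^2 + 46*z + 7).
The roots of 7*z^2 + 46*z + 7 are z = (-23 ± sqrt(23^2 - 7^2))/7, with sqrt(480) = 4*sqrt(30); their product is 1, so only z₊ = -23/7 + 4*sqrt(30)/7 lies inside the unit circle (z₋ = -23/7 - 4*sqrt(30)/7 lies outside).
z₊ is a simple zero of q(z) = 7*z^2 + 46*z + 7, so Res(1/q, z₊) = 1/q'(z₊) with q'(z) = 14*z + 46; and q'(z₊) = 7*(z₊ - z₋) = 8*sqrt(30).
Therefore J = (2/i) · 2πi · 1/(8*sqrt(30)) = 2*pi/(4*sqrt(30)) = sqrt(30)*pi/60

Final answer: sqrt(30)*pi/60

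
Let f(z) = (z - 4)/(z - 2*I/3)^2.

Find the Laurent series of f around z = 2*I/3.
Put w = z - (2*I/3), i.e. z = w + 2*I/3. The denominator is w^2, so it suffices to rewrite the numerator in powers of w.

P(z) = z - 4
P(w + 2*I/3) = -4 + 2*I/3 + w

Dividing each term by w^2:
  f = (-4 + 2*I/3)/w^2 + 1/w

Substituting back w = z - 2*I/3:
  f(z) = (-4 + 2*I/3)/(z - 2*I/3)^2 + 1/(z - 2*I/3)

The series is finite because the numerator is a polynomial; the negative powers form the principal part, and the coefficient of 1/(z - 2*I/3) gives Res(f, 2*I/3) = 1.

Final answer: (-4 + 2*I/3)/(z - 2*I/3)^2 + 1/(z - 2*I/3)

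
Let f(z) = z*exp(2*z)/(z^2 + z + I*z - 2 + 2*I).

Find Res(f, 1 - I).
(2/5 - I/5)*exp(2 - 2*I)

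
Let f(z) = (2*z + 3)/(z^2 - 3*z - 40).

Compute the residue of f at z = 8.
Write f(z) = P(z)/Q(z) with P(z) = 2*z + 3 and Q(z) = z^2 - 3*z - 40.
The denominator factors as Q(z) = (z + 5)*(z - 8), so z = 8 is a simple zero of Q and P is analytic there; z = 8 is therefore a simple pole and
  Res(f, z₀) = P(z₀)/Q'(z₀).

Q'(z) = 2*z - 3, so Q'(8) = 13.
P(8) = 19.

Res(f, 8) = (19)/(13) = 19/13

Final answer: 19/13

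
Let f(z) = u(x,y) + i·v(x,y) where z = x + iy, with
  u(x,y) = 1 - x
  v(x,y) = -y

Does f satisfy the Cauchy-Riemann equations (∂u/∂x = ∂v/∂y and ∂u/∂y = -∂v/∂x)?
∂u/∂x = -1
∂v/∂y = -1
∂u/∂y = 0
∂v/∂x = 0
∂u/∂x = ∂v/∂y and ∂u/∂y = -∂v/∂x hold identically; f is analytic.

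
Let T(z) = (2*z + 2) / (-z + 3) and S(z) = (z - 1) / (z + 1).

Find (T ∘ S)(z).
2*z/(z + 2)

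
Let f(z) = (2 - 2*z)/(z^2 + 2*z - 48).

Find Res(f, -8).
Write f(z) = P(z)/Q(z) with P(z) = 2 - 2*z and Q(z) = z^2 + 2*z - 48.
The denominator factors as Q(z) = (z + 8)*(z - 6), so z = -8 is a simple zero of Q and P is analytic there; z = -8 is therefore a simple pole and
  Res(f, z₀) = P(z₀)/Q'(z₀).

Q'(z) = 2*z + 2, so Q'(-8) = -14.
P(-8) = 18.

Res(f, -8) = (18)/(-14) = -9/7

Final answer: -9/7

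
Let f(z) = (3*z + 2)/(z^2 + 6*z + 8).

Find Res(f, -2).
Write f(z) = P(z)/Q(z) with P(z) = 3*z + 2 and Q(z) = z^2 + 6*z + 8.
The denominator factors as Q(z) = (z + 4)*(z + 2), so z = -2 is a simple zero of Q and P is analytic there; z = -2 is therefore a simple pole and
  Res(f, z₀) = P(z₀)/Q'(z₀).

Q'(z) = 2*z + 6, so Q'(-2) = 2.
P(-2) = -4.

Res(f, -2) = (-4)/(2) = -2

Final answer: -2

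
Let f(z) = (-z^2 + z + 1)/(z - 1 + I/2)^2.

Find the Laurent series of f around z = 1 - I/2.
Put w = z - (1 - I/2), i.e. z = w + 1 - I/2. The denominator is w^2, so it suffices to rewrite the numerator in powers of w.

P(z) = -z^2 + z + 1
P(w + 1 - I/2) = 5/4 + I/2 + (-1 + I)*w - w^2

Dividing each term by w^2:
  f = (5/4 + I/2)/w^2 + (-1 + I)/w - 1

Substituting back w = z - 1 + I/2:
  f(z) = (5/4 + I/2)/(z - 1 + I/2)^2 + (-1 + I)/(z - 1 + I/2) - 1

The series is finite because the numerator is a polynomial; the negative powers form the principal part, and the coefficient of 1/(z - 1 + I/2) gives Res(f, 1 - I/2) = -1 + I.

Final answer: (5/4 + I/2)/(z - 1 + I/2)^2 + (-1 + I)/(z - 1 + I/2) - 1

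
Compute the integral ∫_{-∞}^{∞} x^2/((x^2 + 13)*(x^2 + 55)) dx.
pi*(-sqrt(13) + sqrt(55))/42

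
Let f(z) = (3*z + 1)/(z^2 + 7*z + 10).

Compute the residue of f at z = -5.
Write f(z) = P(z)/Q(z) with P(z) = 3*z + 1 and Q(z) = z^2 + 7*z + 10.
The denominator factors as Q(z) = (z + 5)*(z + 2), so z = -5 is a simple zero of Q and P is analytic there; z = -5 is therefore a simple pole and
  Res(f, z₀) = P(z₀)/Q'(z₀).

Q'(z) = 2*z + 7, so Q'(-5) = -3.
P(-5) = -14.

Res(f, -5) = (-14)/(-3) = 14/3

Final answer: 14/3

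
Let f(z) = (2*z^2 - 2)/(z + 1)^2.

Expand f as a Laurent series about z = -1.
Put w = z - (-1), i.e. z = w - 1. The denominator is w^2, so it suffices to rewrite the numerator in powers of w.

P(z) = 2*z^2 - 2
P(w - 1) = -4*w + 2*w^2

Dividing each term by w^2:
  f = -4/w + 2

Substituting back w = z + 1:
  f(z) = -4/(z + 1) + 2

The series is finite because the numerator is a polynomial; the negative powers form the principal part, and the coefficient of 1/(z + 1) gives Res(f, -1) = -4.

Final answer: -4/(z + 1) + 2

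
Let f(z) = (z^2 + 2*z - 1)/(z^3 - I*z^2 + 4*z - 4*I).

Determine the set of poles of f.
The singularities of f are the zeros of the denominator. Factoring,
  z^3 - I*z^2 + 4*z - 4*I = (z - 2*I)*(z - I)*(z + 2*I)
so the candidates are z = 2*I, z = I, z = -2*I.

Check the numerator P(z) = z^2 + 2*z - 1 at each one:
  P(2*I) = -5 + 4*I ≠ 0, so z = 2*I is a (simple) pole.
  P(I) = -2 + 2*I ≠ 0, so z = I is a (simple) pole.
  P(-2*I) = -5 - 4*I ≠ 0, so z = -2*I is a (simple) pole.

Poles of f: {-2*I, I, 2*I}

Final answer: {-2*I, I, 2*I}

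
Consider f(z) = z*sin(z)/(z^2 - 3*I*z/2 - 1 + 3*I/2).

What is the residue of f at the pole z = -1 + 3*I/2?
(-17/25 + 6*I/25)*sin(1 - 3*I/2)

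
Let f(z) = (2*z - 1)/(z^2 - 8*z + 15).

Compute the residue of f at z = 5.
Write f(z) = P(z)/Q(z) with P(z) = 2*z - 1 and Q(z) = z^2 - 8*z + 15.
The denominator factors as Q(z) = (z - 3)*(z - 5), so z = 5 is a simple zero of Q and P is analytic there; z = 5 is therefore a simple pole and
  Res(f, z₀) = P(z₀)/Q'(z₀).

Q'(z) = 2*z - 8, so Q'(5) = 2.
P(5) = 9.

Res(f, 5) = (9)/(2) = 9/2

Final answer: 9/2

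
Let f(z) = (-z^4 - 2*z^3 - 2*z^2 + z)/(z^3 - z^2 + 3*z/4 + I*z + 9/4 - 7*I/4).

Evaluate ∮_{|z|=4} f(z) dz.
By the residue theorem, ∮_C f(z) dz = 2πi · (sum of the residues of f at the poles inside |z| = 4).

The denominator factors as (z - 1 - I)*(z + 1 - I/2)*(z - 1 + 3*I/2), so the singularities of f are simple poles at z = 1 + I, z = -1 + I/2, z = 1 - 3*I/2.
  |1 + I|² = 2 < 16 = 4², so this pole is inside the contour.
  |-1 + I/2|² = 5/4 < 16 = 4², so this pole is inside the contour.
  |1 - 3*I/2|² = 13/4 < 16 = 4², so this pole is inside the contour.

With P(z) = -z^4 - 2*z^3 - 2*z^2 + z and Q(z) = z^3 - z^2 + 3*z/4 + I*z + 9/4 - 7*I/4, each pole is simple, so Res(f, z₀) = P(z₀)/Q'(z₀) with Q'(z) = 3*z^2 - 2*z + 3/4 + I.
  Res(f, 1 + I) = P(1 + I)/Q'(1 + I) = (9 - 7*I)/(-5/4 + 5*I) = -148/85 - 116*I/85
  Res(f, -1 + I/2) = P(-1 + I/2)/Q'(-1 + I/2) = (-25/16 + 5*I/4)/(5 - 3*I) = -185/544 + 25*I/544
  Res(f, 1 - 3*I/2) = P(1 - 3*I/2)/Q'(1 - 3*I/2) = (359/16 - 3*I/4)/(-5 - 5*I) = -347/160 + 371*I/160

Sum of residues inside C: -17/4 + I
∮_C f(z) dz = 2πi · (-17/4 + I) = pi*(-2 - 17*I/2)

Final answer: pi*(-2 - 17*I/2)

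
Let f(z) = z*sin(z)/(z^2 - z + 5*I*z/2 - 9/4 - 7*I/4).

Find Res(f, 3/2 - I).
Write f(z) = P(z)/Q(z) with P(z) = z*sin(z) and Q(z) = z^2 - z + 5*I*z/2 - 9/4 - 7*I/4.
The denominator factors as Q(z) = (z - 3/2 + I)*(z + 1/2 + 3*I/2), so z = 3/2 - I is a simple zero of Q and P is analytic there; z = 3/2 - I is therefore a simple pole and
  Res(f, z₀) = P(z₀)/Q'(z₀).

Q'(z) = 2*z - 1 + 5*I/2, so Q'(3/2 - I) = 2 + I/2.
P(3/2 - I) = (3/2 - I)*sin(3/2 - I).

Res(f, 3/2 - I) = ((3/2 - I)*sin(3/2 - I))/(2 + I/2) = (10/17 - 11*I/17)*sin(3/2 - I)

Final answer: (10/17 - 11*I/17)*sin(3/2 - I)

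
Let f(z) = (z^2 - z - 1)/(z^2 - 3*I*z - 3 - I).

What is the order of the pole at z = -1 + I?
1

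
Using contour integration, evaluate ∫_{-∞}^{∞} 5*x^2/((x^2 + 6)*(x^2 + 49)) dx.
5*pi*(7 - sqrt(6))/43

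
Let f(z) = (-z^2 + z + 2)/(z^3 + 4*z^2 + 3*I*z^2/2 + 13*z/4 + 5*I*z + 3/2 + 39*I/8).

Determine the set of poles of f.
{-3 - I/2, -1 + I/2, -3*I/2}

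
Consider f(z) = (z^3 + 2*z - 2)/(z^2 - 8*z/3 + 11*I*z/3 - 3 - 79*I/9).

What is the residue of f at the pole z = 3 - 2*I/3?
3692/1341 - 10243*I/1341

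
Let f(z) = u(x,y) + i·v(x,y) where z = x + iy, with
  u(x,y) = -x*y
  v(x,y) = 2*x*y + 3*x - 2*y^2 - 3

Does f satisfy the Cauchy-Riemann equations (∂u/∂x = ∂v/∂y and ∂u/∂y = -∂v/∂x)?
∂u/∂x = -y
∂v/∂y = 2*x - 4*y
∂u/∂y = -x
∂v/∂x = 2*y + 3
∂u/∂x ≠ ∂v/∂y and ∂u/∂y ≠ -∂v/∂x; the Cauchy-Riemann equations are not satisfied, so f is not analytic.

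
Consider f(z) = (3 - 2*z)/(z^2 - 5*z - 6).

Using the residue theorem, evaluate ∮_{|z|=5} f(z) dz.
By the residue theorem, ∮_C f(z) dz = 2πi · (sum of the residues of f at the poles inside |z| = 5).

The denominator factors as (z - 6)*(z + 1), so the singularities of f are simple poles at z = 6, z = -1.
  |6|² = 36 > 25 = 5², so this pole is outside the contour.
  |-1|² = 1 < 25 = 5², so this pole is inside the contour.

With P(z) = 3 - 2*z and Q(z) = z^2 - 5*z - 6, each pole is simple, so Res(f, z₀) = P(z₀)/Q'(z₀) with Q'(z) = 2*z - 5.
  Res(f, -1) = P(-1)/Q'(-1) = (5)/(-7) = -5/7

∮_C f(z) dz = 2πi · (-5/7) = -10*I*pi/7

Final answer: -10*I*pi/7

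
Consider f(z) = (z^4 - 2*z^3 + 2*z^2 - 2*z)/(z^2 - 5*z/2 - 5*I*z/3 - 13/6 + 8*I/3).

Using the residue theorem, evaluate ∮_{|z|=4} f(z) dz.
By the residue theorem, ∮_C f(z) dz = 2πi · (sum of the residues of f at the poles inside |z| = 4).

The denominator factors as (z - 3 - 2*I/3)*(z + 1/2 - I), so the singularities of f are simple poles at z = 3 + 2*I/3, z = -1/2 + I.
  |3 + 2*I/3|² = 85/9 < 16 = 4², so this pole is inside the contour.
  |-1/2 + I|² = 5/4 < 16 = 4², so this pole is inside the contour.

With P(z) = z^4 - 2*z^3 + 2*z^2 - 2*z and Q(z) = z^2 - 5*z/2 - 5*I*z/3 - 13/6 + 8*I/3, each pole is simple, so Res(f, z₀) = P(z₀)/Q'(z₀) with Q'(z) = 2*z - 5/2 - 5*I/3.
  Res(f, 3 + 2*I/3) = P(3 + 2*I/3)/Q'(3 + 2*I/3) = (1807/81 + 1072*I/27)/(7/2 - I/3) = 4202/801 + 28460*I/2403
  Res(f, -1/2 + I) = P(-1/2 + I)/Q'(-1/2 + I) = (-59/16 - 2*I)/(-7/2 + I/3) = 705/712 + 237*I/356

Sum of residues inside C: 449/72 + 1351*I/108
∮_C f(z) dz = 2πi · (449/72 + 1351*I/108) = pi*(-1351/54 + 449*I/36)

Final answer: pi*(-1351/54 + 449*I/36)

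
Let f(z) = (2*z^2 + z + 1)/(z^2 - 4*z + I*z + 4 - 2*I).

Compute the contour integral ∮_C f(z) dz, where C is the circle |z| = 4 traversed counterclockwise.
pi*(4 + 18*I)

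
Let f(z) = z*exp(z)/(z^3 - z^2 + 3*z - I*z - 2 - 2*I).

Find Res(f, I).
Write f(z) = P(z)/Q(z) with P(z) = z*exp(z) and Q(z) = z^3 - z^2 + 3*z - I*z - 2 - 2*I.
The denominator factors as Q(z) = (z + 2*I)*(z - 1 - I)*(z - I), so z = I is a simple zero of Q and P is analytic there; z = I is therefore a simple pole and
  Res(f, z₀) = P(z₀)/Q'(z₀).

Q'(z) = 3*z^2 - 2*z + 3 - I, so Q'(I) = -3*I.
P(I) = I*exp(I).

Res(f, I) = (I*exp(I))/(-3*I) = -exp(I)/3

Final answer: -exp(I)/3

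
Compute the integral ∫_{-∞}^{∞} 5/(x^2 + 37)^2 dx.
Let f(z) = 5/(z^2 + 37)^2. The denominator has no real zeros and deg Q - deg P = 4 ≥ 2, so the integral of f over the upper semicircle |z| = R tends to 0 as R → ∞. Closing the contour in the upper half-plane,
  ∫_{-∞}^{∞} f(x) dx = 2πi · Σ Res(f, z_k)  over the poles with Im z_k > 0.

Zeros of the denominator: z^2 + 37 = 0 gives z = ±sqrt(37)*I.
Upper half-plane: z = sqrt(37)*I (a pole of order 2).

Write f(z) = g(z)/(z - sqrt(37)*I)^2 with g(z) = 5/(z + sqrt(37)*I)^2. For a double pole, Res(f, z₀) = g'(z₀):
  g'(z) = -10/(z + sqrt(37)*I)^3
  Res(f, sqrt(37)*I) = g'(sqrt(37)*I) = -5*sqrt(37)*I/5476

∫_{-∞}^{∞} f(x) dx = 2πi · (-5*sqrt(37)*I/5476) = 5*sqrt(37)*pi/2738

Final answer: 5*sqrt(37)*pi/2738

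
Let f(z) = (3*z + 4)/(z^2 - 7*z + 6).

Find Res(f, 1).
-7/5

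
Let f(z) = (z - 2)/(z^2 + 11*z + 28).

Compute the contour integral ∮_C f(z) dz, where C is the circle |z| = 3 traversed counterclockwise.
By the residue theorem, ∮_C f(z) dz = 2πi · (sum of the residues of f at the poles inside |z| = 3).

The denominator factors as (z + 7)*(z + 4), so the singularities of f are simple poles at z = -7, z = -4.
  |-7|² = 49 > 9 = 3², so this pole is outside the contour.
  |-4|² = 16 > 9 = 3², so this pole is outside the contour.

No pole lies inside the contour, so f is analytic on and inside C and the integral is 0 (Cauchy's theorem).

Final answer: 0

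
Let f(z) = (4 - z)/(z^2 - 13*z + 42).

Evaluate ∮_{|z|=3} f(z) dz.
0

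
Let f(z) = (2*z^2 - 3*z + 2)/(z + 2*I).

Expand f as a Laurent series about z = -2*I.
(-6 + 6*I)/(z + 2*I) - 3 - 8*I + 2*(z + 2*I)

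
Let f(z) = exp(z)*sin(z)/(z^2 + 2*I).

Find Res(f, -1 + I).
Write f(z) = P(z)/Q(z) with P(z) = exp(z)*sin(z) and Q(z) = z^2 + 2*I.
The denominator factors as Q(z) = (z + 1 - I)*(z - 1 + I), so z = -1 + I is a simple zero of Q and P is analytic there; z = -1 + I is therefore a simple pole and
  Res(f, z₀) = P(z₀)/Q'(z₀).

Q'(z) = 2*z, so Q'(-1 + I) = -2 + 2*I.
P(-1 + I) = -exp(-1 + I)*sin(1 - I).

Res(f, -1 + I) = (-exp(-1 + I)*sin(1 - I))/(-2 + 2*I) = (1/4 + I/4)*exp(-1 + I)*sin(1 - I)

Final answer: (1/4 + I/4)*exp(-1 + I)*sin(1 - I)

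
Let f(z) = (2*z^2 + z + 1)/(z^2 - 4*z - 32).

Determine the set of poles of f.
The singularities of f are the zeros of the denominator. Factoring,
  z^2 - 4*z - 32 = (z + 4)*(z - 8)
so the candidates are z = -4, z = 8.

Check the numerator P(z) = 2*z^2 + z + 1 at each one:
  P(-4) = 29 ≠ 0, so z = -4 is a (simple) pole.
  P(8) = 137 ≠ 0, so z = 8 is a (simple) pole.

Poles of f: {-4, 8}

Final answer: {-4, 8}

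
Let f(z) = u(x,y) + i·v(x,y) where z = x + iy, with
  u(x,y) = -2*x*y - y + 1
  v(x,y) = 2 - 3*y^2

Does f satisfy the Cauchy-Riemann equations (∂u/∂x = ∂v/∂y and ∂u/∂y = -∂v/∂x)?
∂u/∂x = -2*y
∂v/∂y = -6*y
∂u/∂y = -2*x - 1
∂v/∂x = 0
∂u/∂x ≠ ∂v/∂y and ∂u/∂y ≠ -∂v/∂x; the Cauchy-Riemann equations are not satisfied, so f is not analytic.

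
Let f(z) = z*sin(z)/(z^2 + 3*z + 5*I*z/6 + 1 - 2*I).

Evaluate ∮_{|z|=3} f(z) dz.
By the residue theorem, ∮_C f(z) dz = 2πi · (sum of the residues of f at the poles inside |z| = 3).

The denominator factors as (z + 3 + 3*I/2)*(z - 2*I/3), so the singularities of f are simple poles at z = -3 - 3*I/2, z = 2*I/3.
  |-3 - 3*I/2|² = 45/4 > 9 = 3², so this pole is outside the contour.
  |2*I/3|² = 4/9 < 9 = 3², so this pole is inside the contour.

With P(z) = z*sin(z) and Q(z) = z^2 + 3*z + 5*I*z/6 + 1 - 2*I, each pole is simple, so Res(f, z₀) = P(z₀)/Q'(z₀) with Q'(z) = 2*z + 3 + 5*I/6.
  Res(f, 2*I/3) = P(2*I/3)/Q'(2*I/3) = (-2*sinh(2/3)/3)/(3 + 13*I/6) = (-72/493 + 52*I/493)*sinh(2/3)

∮_C f(z) dz = 2πi · ((-72/493 + 52*I/493)*sinh(2/3)) = pi*(-104/493 - 144*I/493)*sinh(2/3)

Final answer: pi*(-104/493 - 144*I/493)*sinh(2/3)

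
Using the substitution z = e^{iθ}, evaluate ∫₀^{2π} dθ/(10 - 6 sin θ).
pi/4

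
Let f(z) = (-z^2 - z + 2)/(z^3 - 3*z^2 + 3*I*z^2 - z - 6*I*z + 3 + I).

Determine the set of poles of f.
The singularities of f are the zeros of the denominator. Factoring,
  z^3 - 3*z^2 + 3*I*z^2 - z - 6*I*z + 3 + I = (z - 1 + I)*(z + I)*(z - 2 + I)
so the candidates are z = 1 - I, z = -I, z = 2 - I.

Check the numerator P(z) = -z^2 - z + 2 at each one:
  P(1 - I) = 1 + 3*I ≠ 0, so z = 1 - I is a (simple) pole.
  P(-I) = 3 + I ≠ 0, so z = -I is a (simple) pole.
  P(2 - I) = -3 + 5*I ≠ 0, so z = 2 - I is a (simple) pole.

Poles of f: {-I, 1 - I, 2 - I}

Final answer: {-I, 1 - I, 2 - I}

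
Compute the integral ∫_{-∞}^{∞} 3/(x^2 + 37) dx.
Let f(z) = 3/(z^2 + 37). The denominator has no real zeros and deg Q - deg P = 2 ≥ 2, so the integral of f over the upper semicircle |z| = R tends to 0 as R → ∞. Closing the contour in the upper half-plane,
  ∫_{-∞}^{∞} f(x) dx = 2πi · Σ Res(f, z_k)  over the poles with Im z_k > 0.

Zeros of the denominator: z^2 + 37 = 0 gives z = ±sqrt(37)*I.
Upper half-plane: z = sqrt(37)*I (simple).

Each pole is a simple zero of Q(z) = z^2 + 37, so Res(f, z₀) = P(z₀)/Q'(z₀) with P(z) = 3, Q'(z) = 2*z:
  Res(f, sqrt(37)*I) = (3)/(2*sqrt(37)*I) = -3*sqrt(37)*I/74

∫_{-∞}^{∞} f(x) dx = 2πi · (-3*sqrt(37)*I/74) = 3*sqrt(37)*pi/37

Final answer: 3*sqrt(37)*pi/37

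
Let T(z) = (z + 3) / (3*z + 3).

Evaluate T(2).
Substitute z = 2:
  numerator:   (2) + 3 = 5
  denominator: 3*(2) + 3 = 9
T(2) = (5)/(9) = 5/9

Final answer: 5/9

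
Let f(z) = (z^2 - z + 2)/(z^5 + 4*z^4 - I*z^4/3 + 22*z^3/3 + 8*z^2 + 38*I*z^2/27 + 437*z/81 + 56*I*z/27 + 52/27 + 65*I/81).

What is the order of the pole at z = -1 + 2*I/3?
Factor the denominator:
  z^5 + 4*z^4 - I*z^4/3 + 22*z^3/3 + 8*z^2 + 38*I*z^2/27 + 437*z/81 + 56*I*z/27 + 52/27 + 65*I/81 = (z + 1 - 2*I/3)^3*(z + 1 + 2*I/3)*(z + I)

The numerator P(z) = z^2 - z + 2 has P(-1 + 2*I/3) = 32/9 - 2*I ≠ 0, so no factor of (z + 1 - 2*I/3) cancels.
Near z = -1 + 2*I/3 we can therefore write f(z) = g(z)/(z + 1 - 2*I/3)^3 with g analytic at -1 + 2*I/3 and g(-1 + 2*I/3) ≠ 0 (g is the numerator divided by the remaining denominator factors).

Hence z = -1 + 2*I/3 is a pole of order 3.

Final answer: 3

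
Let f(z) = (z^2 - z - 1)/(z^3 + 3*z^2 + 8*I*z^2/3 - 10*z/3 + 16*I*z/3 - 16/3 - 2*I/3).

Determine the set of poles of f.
{-3 - I, -1 - 2*I/3, 1 - I}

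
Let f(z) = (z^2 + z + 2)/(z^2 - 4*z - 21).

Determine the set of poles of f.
{-3, 7}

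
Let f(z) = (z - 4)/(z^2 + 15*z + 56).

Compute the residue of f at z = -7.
Write f(z) = P(z)/Q(z) with P(z) = z - 4 and Q(z) = z^2 + 15*z + 56.
The denominator factors as Q(z) = (z + 7)*(z + 8), so z = -7 is a simple zero of Q and P is analytic there; z = -7 is therefore a simple pole and
  Res(f, z₀) = P(z₀)/Q'(z₀).

Q'(z) = 2*z + 15, so Q'(-7) = 1.
P(-7) = -11.

Res(f, -7) = (-11)/(1) = -11

Final answer: -11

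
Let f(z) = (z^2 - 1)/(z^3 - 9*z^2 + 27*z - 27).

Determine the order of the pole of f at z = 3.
3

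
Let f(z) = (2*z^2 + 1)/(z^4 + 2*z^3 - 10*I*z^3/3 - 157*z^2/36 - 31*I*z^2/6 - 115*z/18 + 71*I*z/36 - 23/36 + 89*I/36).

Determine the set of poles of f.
The singularities of f are the zeros of the denominator. Factoring,
  z^4 + 2*z^3 - 10*I*z^3/3 - 157*z^2/36 - 31*I*z^2/6 - 115*z/18 + 71*I*z/36 - 23/36 + 89*I/36 = (z + 3/2 - I)*(z + 1/2 - 2*I/3)*(z - 1 - I)*(z + 1 - 2*I/3)
so the candidates are z = -3/2 + I, z = -1/2 + 2*I/3, z = 1 + I, z = -1 + 2*I/3.

Check the numerator P(z) = 2*z^2 + 1 at each one:
  P(-3/2 + I) = 7/2 - 6*I ≠ 0, so z = -3/2 + I is a (simple) pole.
  P(-1/2 + 2*I/3) = 11/18 - 4*I/3 ≠ 0, so z = -1/2 + 2*I/3 is a (simple) pole.
  P(1 + I) = 1 + 4*I ≠ 0, so z = 1 + I is a (simple) pole.
  P(-1 + 2*I/3) = 19/9 - 8*I/3 ≠ 0, so z = -1 + 2*I/3 is a (simple) pole.

Poles of f: {-3/2 + I, -1 + 2*I/3, -1/2 + 2*I/3, 1 + I}

Final answer: {-3/2 + I, -1 + 2*I/3, -1/2 + 2*I/3, 1 + I}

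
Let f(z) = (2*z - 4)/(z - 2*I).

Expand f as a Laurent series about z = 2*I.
Put w = z - (2*I), i.e. z = w + 2*I. The denominator is w, so it suffices to rewrite the numerator in powers of w.

P(z) = 2*z - 4
P(w + 2*I) = -4 + 4*I + 2*w

Dividing each term by w:
  f = (-4 + 4*I)/w + 2

Substituting back w = z - 2*I:
  f(z) = (-4 + 4*I)/(z - 2*I) + 2

The series is finite because the numerator is a polynomial; the negative powers form the principal part, and the coefficient of 1/(z - 2*I) gives Res(f, 2*I) = -4 + 4*I.

Final answer: (-4 + 4*I)/(z - 2*I) + 2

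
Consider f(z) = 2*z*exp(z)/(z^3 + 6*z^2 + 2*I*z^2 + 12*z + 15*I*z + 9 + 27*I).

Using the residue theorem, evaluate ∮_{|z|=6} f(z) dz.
By the residue theorem, ∮_C f(z) dz = 2πi · (sum of the residues of f at the poles inside |z| = 6).

The denominator factors as (z + 3 - I)*(z + 3)*(z + 3*I), so the singularities of f are simple poles at z = -3 + I, z = -3, z = -3*I.
  |-3 + I|² = 10 < 36 = 6², so this pole is inside the contour.
  |-3|² = 9 < 36 = 6², so this pole is inside the contour.
  |-3*I|² = 9 < 36 = 6², so this pole is inside the contour.

With P(z) = 2*z*exp(z) and Q(z) = z^3 + 6*z^2 + 2*I*z^2 + 12*z + 15*I*z + 9 + 27*I, each pole is simple, so Res(f, z₀) = P(z₀)/Q'(z₀) with Q'(z) = 3*z^2 + 12*z + 4*I*z + 12 + 15*I.
  Res(f, -3 + I) = P(-3 + I)/Q'(-3 + I) = ((-6 + 2*I)*exp(-3 + I))/(-4 - 3*I) = (18/25 - 26*I/25)*exp(-3 + I)
  Res(f, -3) = P(-3)/Q'(-3) = (-6*exp(-3))/(3 + 3*I) = (-1 + I)*exp(-3)
  Res(f, -3*I) = P(-3*I)/Q'(-3*I) = (-6*I*exp(-3*I))/(-3 - 21*I) = (7/25 + I/25)*exp(-3*I)

Sum of residues inside C: (7/25 + I/25)*exp(-3*I) + (18/25 - 26*I/25)*exp(-3 + I) + (-1 + I)*exp(-3)
∮_C f(z) dz = 2πi · ((7/25 + I/25)*exp(-3*I) + (18/25 - 26*I/25)*exp(-3 + I) + (-1 + I)*exp(-3)) = pi*(-2/25 + 14*I/25)*exp(-3*I) + pi*(-2 - 2*I)*exp(-3) + pi*(52/25 + 36*I/25)*exp(-3 + I)

Final answer: pi*(-2/25 + 14*I/25)*exp(-3*I) + pi*(-2 - 2*I)*exp(-3) + pi*(52/25 + 36*I/25)*exp(-3 + I)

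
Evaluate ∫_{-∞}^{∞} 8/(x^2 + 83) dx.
Let f(z) = 8/(z^2 + 83). The denominator has no real zeros and deg Q - deg P = 2 ≥ 2, so the integral of f over the upper semicircle |z| = R tends to 0 as R → ∞. Closing the contour in the upper half-plane,
  ∫_{-∞}^{∞} f(x) dx = 2πi · Σ Res(f, z_k)  over the poles with Im z_k > 0.

Zeros of the denominator: z^2 + 83 = 0 gives z = ±sqrt(83)*I.
Upper half-plane: z = sqrt(83)*I (simple).

Each pole is a simple zero of Q(z) = z^2 + 83, so Res(f, z₀) = P(z₀)/Q'(z₀) with P(z) = 8, Q'(z) = 2*z:
  Res(f, sqrt(83)*I) = (8)/(2*sqrt(83)*I) = -4*sqrt(83)*I/83

∫_{-∞}^{∞} f(x) dx = 2πi · (-4*sqrt(83)*I/83) = 8*sqrt(83)*pi/83

Final answer: 8*sqrt(83)*pi/83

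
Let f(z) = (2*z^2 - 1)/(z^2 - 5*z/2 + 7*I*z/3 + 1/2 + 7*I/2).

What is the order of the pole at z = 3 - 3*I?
1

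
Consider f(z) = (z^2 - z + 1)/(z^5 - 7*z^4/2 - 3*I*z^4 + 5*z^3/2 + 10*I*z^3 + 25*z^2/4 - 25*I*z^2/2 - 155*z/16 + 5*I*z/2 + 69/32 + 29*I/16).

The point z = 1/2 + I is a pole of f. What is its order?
Factor the denominator:
  z^5 - 7*z^4/2 - 3*I*z^4 + 5*z^3/2 + 10*I*z^3 + 25*z^2/4 - 25*I*z^2/2 - 155*z/16 + 5*I*z/2 + 69/32 + 29*I/16 = (z - 1/2 - I)^4*(z - 3/2 + I)

The numerator P(z) = z^2 - z + 1 has P(1/2 + I) = -1/4 ≠ 0, so no factor of (z - 1/2 - I) cancels.
Near z = 1/2 + I we can therefore write f(z) = g(z)/(z - 1/2 - I)^4 with g analytic at 1/2 + I and g(1/2 + I) ≠ 0 (g is the numerator divided by the remaining denominator factors).

Hence z = 1/2 + I is a pole of order 4.

Final answer: 4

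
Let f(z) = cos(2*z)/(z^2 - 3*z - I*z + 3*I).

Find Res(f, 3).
Write f(z) = P(z)/Q(z) with P(z) = cos(2*z) and Q(z) = z^2 - 3*z - I*z + 3*I.
The denominator factors as Q(z) = (z - 3)*(z - I), so z = 3 is a simple zero of Q and P is analytic there; z = 3 is therefore a simple pole and
  Res(f, z₀) = P(z₀)/Q'(z₀).

Q'(z) = 2*z - 3 - I, so Q'(3) = 3 - I.
P(3) = cos(6).

Res(f, 3) = (cos(6))/(3 - I) = (3/10 + I/10)*cos(6)

Final answer: (3/10 + I/10)*cos(6)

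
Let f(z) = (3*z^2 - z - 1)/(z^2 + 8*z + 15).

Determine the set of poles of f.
{-5, -3}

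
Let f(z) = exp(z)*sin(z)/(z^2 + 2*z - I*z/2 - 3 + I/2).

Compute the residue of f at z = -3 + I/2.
(16/65 + 2*I/65)*exp(-3 + I/2)*sin(3 - I/2)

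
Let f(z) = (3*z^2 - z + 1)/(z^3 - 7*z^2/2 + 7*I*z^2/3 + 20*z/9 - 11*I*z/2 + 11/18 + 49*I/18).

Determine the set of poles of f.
{1 - I, 1 - 2*I/3, 3/2 - 2*I/3}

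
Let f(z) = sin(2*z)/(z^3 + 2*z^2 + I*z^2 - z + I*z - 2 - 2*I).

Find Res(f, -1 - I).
(3/10 + I/10)*sin(2 + 2*I)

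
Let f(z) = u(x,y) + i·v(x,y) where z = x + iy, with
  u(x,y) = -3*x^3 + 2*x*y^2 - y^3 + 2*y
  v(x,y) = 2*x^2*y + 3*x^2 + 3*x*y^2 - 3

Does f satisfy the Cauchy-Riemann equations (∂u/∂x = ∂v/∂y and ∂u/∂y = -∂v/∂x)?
∂u/∂x = -9*x^2 + 2*y^2
∂v/∂y = 2*x^2 + 6*x*y
∂u/∂y = 4*x*y - 3*y^2 + 2
∂v/∂x = 4*x*y + 6*x + 3*y^2
∂u/∂x ≠ ∂v/∂y and ∂u/∂y ≠ -∂v/∂x; the Cauchy-Riemann equations are not satisfied, so f is not analytic.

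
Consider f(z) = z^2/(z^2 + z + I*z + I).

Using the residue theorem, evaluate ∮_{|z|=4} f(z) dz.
By the residue theorem, ∮_C f(z) dz = 2πi · (sum of the residues of f at the poles inside |z| = 4).

The denominator factors as (z + I)*(z + 1), so the singularities of f are simple poles at z = -I, z = -1.
  |-I|² = 1 < 16 = 4², so this pole is inside the contour.
  |-1|² = 1 < 16 = 4², so this pole is inside the contour.

With P(z) = z^2 and Q(z) = z^2 + z + I*z + I, each pole is simple, so Res(f, z₀) = P(z₀)/Q'(z₀) with Q'(z) = 2*z + 1 + I.
  Res(f, -I) = P(-I)/Q'(-I) = (-1)/(1 - I) = -1/2 - I/2
  Res(f, -1) = P(-1)/Q'(-1) = (1)/(-1 + I) = -1/2 - I/2

Sum of residues inside C: -1 - I
∮_C f(z) dz = 2πi · (-1 - I) = pi*(2 - 2*I)

Final answer: pi*(2 - 2*I)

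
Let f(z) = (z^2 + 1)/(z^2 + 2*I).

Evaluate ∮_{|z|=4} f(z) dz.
By the residue theorem, ∮_C f(z) dz = 2πi · (sum of the residues of f at the poles inside |z| = 4).

The denominator factors as (z + 1 - I)*(z - 1 + I), so the singularities of f are simple poles at z = -1 + I, z = 1 - I.
  |-1 + I|² = 2 < 16 = 4², so this pole is inside the contour.
  |1 - I|² = 2 < 16 = 4², so this pole is inside the contour.

With P(z) = z^2 + 1 and Q(z) = z^2 + 2*I, each pole is simple, so Res(f, z₀) = P(z₀)/Q'(z₀) with Q'(z) = 2*z.
  Res(f, -1 + I) = P(-1 + I)/Q'(-1 + I) = (1 - 2*I)/(-2 + 2*I) = -3/4 + I/4
  Res(f, 1 - I) = P(1 - I)/Q'(1 - I) = (1 - 2*I)/(2 - 2*I) = 3/4 - I/4

Sum of residues inside C: 0
∮_C f(z) dz = 2πi · (0) = 0

Final answer: 0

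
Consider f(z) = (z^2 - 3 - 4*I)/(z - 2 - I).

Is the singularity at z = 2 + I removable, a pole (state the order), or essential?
The numerator vanishes at z = 2 + I ((2 + I)^2 = 3 + 4*I), so it is divisible by z - 2 - I:
  z^2 - 3 - 4*I = (z - 2 - I)*(z + 2 + I)
Hence for z ≠ 2 + I, f(z) = z + 2 + I, a polynomial, and lim_{z→2 + I} f(z) = 4 + 2*I is finite.
So the singularity is removable.

Final answer: removable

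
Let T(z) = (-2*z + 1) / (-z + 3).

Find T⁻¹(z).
Set w = T(z) = (-2*z + 1) / (-z + 3) and solve for z:
  w*(-z + 3) = -2*z + 1
  3*w + z*(2 - w) - 1 = 0
  z*(2 - w) = 1 - 3*w
  z = (3*w - 1)/(w - 2)
Renaming the variable, T⁻¹(z) = (3*z - 1)/(z - 2).
(Check: ad - bc = -5 ≠ 0, so T is invertible.)

Final answer: (3*z - 1)/(z - 2)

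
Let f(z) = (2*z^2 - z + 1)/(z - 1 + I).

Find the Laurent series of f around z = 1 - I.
Put w = z - (1 - I), i.e. z = w + 1 - I. The denominator is w, so it suffices to rewrite the numerator in powers of w.

P(z) = 2*z^2 - z + 1
P(w + 1 - I) = -3*I + (3 - 4*I)*w + 2*w^2

Dividing each term by w:
  f = -3*I/w + 3 - 4*I + 2*w

Substituting back w = z - 1 + I:
  f(z) = -3*I/(z - 1 + I) + 3 - 4*I + 2*(z - 1 + I)

The series is finite because the numerator is a polynomial; the negative powers form the principal part, and the coefficient of 1/(z - 1 + I) gives Res(f, 1 - I) = -3*I.

Final answer: -3*I/(z - 1 + I) + 3 - 4*I + 2*(z - 1 + I)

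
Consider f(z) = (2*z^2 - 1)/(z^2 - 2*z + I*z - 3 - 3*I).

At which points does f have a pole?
The singularities of f are the zeros of the denominator. Factoring,
  z^2 - 2*z + I*z - 3 - 3*I = (z - 3)*(z + 1 + I)
so the candidates are z = 3, z = -1 - I.

Check the numerator P(z) = 2*z^2 - 1 at each one:
  P(3) = 17 ≠ 0, so z = 3 is a (simple) pole.
  P(-1 - I) = -1 + 4*I ≠ 0, so z = -1 - I is a (simple) pole.

Poles of f: {-1 - I, 3}

Final answer: {-1 - I, 3}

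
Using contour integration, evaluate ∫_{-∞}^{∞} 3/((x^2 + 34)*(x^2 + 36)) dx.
Let f(z) = 3/((z^2 + 34)*(z^2 + 36)). The denominator has no real zeros and deg Q - deg P = 4 ≥ 2, so the integral of f over the upper semicircle |z| = R tends to 0 as R → ∞. Closing the contour in the upper half-plane,
  ∫_{-∞}^{∞} f(x) dx = 2πi · Σ Res(f, z_k)  over the poles with Im z_k > 0.

Zeros of the denominator: z^2 + 34 = 0 gives z = ±sqrt(34)*I; z^2 + 36 = 0 gives z = ±6*I.
Upper half-plane: z = 6*I, z = sqrt(34)*I (simple).

Each pole is a simple zero of Q(z) = z^4 + 70*z^2 + 1224, so Res(f, z₀) = P(z₀)/Q'(z₀) with P(z) = 3, Q'(z) = 4*z^3 + 140*z:
  Res(f, 6*I) = (3)/(-24*I) = I/8
  Res(f, sqrt(34)*I) = (3)/(4*sqrt(34)*I) = -3*sqrt(34)*I/136

Sum of residues: I*(17 - 3*sqrt(34))/136
∫_{-∞}^{∞} f(x) dx = 2πi · (I*(17 - 3*sqrt(34))/136) = pi*(-17 + 3*sqrt(34))/68

Final answer: pi*(-17 + 3*sqrt(34))/68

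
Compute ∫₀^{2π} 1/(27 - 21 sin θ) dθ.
Call the integral J. The integrand is 2π-periodic and we integrate over a full period, so shifting θ does not change the value (θ → θ + π/2 turns sin θ into cos θ; θ → θ + π flips the sign of the trig term). Hence
  J = ∫₀^{2π} dθ/(27 + 21 cos θ).
Put z = e^{iθ}: then cos θ = (z + 1/z)/2, dθ = dz/(iz), and z runs once counterclockwise around |z| = 1:
  J = ∮_{|z|=1} 1/(27 + 21*(z + 1/z)/2) · dz/(iz) = (2/i) ∮_{|z|=1} dz/(21*z^2 + 54*z + 21).
The roots of 21*z^2 + 54*z + 21 are z = (-27 ± sqrt(27^2 - 21^2))/21, with sqrt(288) = 12*sqrt(2); their product is 1, so only z₊ = -9/7 + 4*sqrt(2)/7 lies inside the unit circle (z₋ = -9/7 - 4*sqrt(2)/7 lies outside).
z₊ is a simple zero of q(z) = 21*z^2 + 54*z + 21, so Res(1/q, z₊) = 1/q'(z₊) with q'(z) = 42*z + 54; and q'(z₊) = 21*(z₊ - z₋) = 24*sqrt(2).
Therefore J = (2/i) · 2πi · 1/(24*sqrt(2)) = 2*pi/(12*sqrt(2)) = sqrt(2)*pi/12

Final answer: sqrt(2)*pi/12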